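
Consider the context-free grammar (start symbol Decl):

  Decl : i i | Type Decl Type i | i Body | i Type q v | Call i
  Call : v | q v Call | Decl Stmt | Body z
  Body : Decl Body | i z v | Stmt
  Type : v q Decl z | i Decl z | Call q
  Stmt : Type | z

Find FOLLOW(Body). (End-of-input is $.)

In Decl : i Body: Body is at the end, add FOLLOW(Decl) = { $, i, q, v, z }.
In Call : Body z: add FIRST(z) = { z }.
In Body : Decl Body: Body is at the end, add FOLLOW(Body) = { $, i, q, v, z }.
Union: FOLLOW(Body) = { $, i, q, v, z }.

{ $, i, q, v, z }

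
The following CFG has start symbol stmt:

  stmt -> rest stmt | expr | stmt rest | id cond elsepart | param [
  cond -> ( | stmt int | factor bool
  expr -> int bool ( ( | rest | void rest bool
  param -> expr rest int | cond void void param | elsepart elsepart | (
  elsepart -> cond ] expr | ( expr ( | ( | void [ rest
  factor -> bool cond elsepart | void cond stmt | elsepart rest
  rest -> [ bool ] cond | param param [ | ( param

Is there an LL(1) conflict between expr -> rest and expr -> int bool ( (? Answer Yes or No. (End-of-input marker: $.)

Yes

FIRST(rest) = { (, [, bool, id, int, void } and FIRST(int bool ( () = { int }.
Both contain int, so the two alternatives are not disjoint — LL(1) conflict.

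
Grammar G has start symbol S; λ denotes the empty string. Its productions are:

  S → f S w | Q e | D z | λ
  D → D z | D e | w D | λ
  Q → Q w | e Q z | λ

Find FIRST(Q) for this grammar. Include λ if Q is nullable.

From Q → Q w: Q nullable, take FIRST(Q) ∪ {w} = { e, w }.
Q → e Q z contributes {e}.
Q → λ contributes λ.
Union: FIRST(Q) = { e, w, λ }.

{ e, w, λ }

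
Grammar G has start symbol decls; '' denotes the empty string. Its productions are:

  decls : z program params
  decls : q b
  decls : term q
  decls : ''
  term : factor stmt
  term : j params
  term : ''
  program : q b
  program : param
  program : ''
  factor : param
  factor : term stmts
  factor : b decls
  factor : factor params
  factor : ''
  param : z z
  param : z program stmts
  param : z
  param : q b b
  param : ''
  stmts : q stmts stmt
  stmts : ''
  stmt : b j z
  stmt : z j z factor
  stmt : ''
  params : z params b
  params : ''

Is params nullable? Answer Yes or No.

params has an ''-production, so params ⇒ ''.

Yes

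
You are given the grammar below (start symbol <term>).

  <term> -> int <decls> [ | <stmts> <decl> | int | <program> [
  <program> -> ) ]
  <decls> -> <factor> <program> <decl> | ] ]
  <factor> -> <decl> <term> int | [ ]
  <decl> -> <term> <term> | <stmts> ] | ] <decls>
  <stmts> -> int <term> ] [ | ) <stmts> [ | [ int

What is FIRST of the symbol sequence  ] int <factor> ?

{ ] }

] is a terminal; add {]} and stop.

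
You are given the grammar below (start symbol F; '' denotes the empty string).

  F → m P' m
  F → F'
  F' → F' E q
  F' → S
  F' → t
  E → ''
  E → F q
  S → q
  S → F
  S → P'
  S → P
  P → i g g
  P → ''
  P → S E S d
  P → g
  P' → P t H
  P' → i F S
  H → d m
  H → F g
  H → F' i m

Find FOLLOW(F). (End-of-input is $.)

F is the start symbol, so $ ∈ FOLLOW(F).
In E → F q: add FIRST(q) = { q }.
In S → F: F is at the end, add FOLLOW(S) = { $, d, g, i, m, q, t }.
In P' → i F S: add FIRST(S)\{''} = { d, g, i, m, q, t }.
  Since S is nullable, also add FOLLOW(P') = { $, d, g, i, m, q, t }.
In H → F g: add FIRST(g) = { g }.
Union: FOLLOW(F) = { $, d, g, i, m, q, t }.

{ $, d, g, i, m, q, t }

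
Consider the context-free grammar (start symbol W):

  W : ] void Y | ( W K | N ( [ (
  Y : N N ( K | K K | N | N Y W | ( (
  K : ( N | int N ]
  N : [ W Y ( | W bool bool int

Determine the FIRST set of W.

W : ] void Y contributes {]}.
W : ( W K contributes {(}.
From W : N ( [ (: add FIRST(N) = { (, [, ] }.
Union: FIRST(W) = { (, [, ] }.

{ (, [, ] }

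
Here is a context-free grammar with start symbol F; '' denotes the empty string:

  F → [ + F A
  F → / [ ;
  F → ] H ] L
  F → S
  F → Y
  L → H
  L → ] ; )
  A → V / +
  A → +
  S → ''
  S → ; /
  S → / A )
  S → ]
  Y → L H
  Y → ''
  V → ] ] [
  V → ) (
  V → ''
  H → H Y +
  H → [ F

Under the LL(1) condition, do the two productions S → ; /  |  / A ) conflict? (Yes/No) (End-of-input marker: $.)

No

FIRST(; /) = { ; } and FIRST(/ A )) = { / }.
The FIRST sets are disjoint and neither alternative is nullable — no conflict.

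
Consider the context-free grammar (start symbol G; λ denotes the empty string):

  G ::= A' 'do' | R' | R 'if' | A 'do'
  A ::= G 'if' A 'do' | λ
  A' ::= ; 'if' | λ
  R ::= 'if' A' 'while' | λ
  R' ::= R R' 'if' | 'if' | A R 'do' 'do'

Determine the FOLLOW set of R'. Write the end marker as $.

{ $, 'if' }

In G ::= R': R' is at the end, add FOLLOW(G) = { $, 'if' }.
In R' ::= R R' 'if': add FIRST('if') = { 'if' }.
Union: FOLLOW(R') = { $, 'if' }.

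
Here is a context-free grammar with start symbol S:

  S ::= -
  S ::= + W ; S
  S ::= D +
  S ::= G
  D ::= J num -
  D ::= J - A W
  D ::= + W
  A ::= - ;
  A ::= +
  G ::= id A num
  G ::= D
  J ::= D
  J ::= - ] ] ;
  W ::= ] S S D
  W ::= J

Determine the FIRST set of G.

{ +, -, id }

G ::= id A num contributes {id}.
From G ::= D: add FIRST(D) = { +, - }.
Union: FIRST(G) = { +, -, id }.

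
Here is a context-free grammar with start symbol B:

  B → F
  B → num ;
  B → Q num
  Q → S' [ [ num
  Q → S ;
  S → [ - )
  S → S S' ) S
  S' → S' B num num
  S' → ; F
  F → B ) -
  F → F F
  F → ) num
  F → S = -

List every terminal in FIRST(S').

From S' → S' B num num: add FIRST(S') = { ; }.
S' → ; F contributes {;}.
Union: FIRST(S') = { ; }.

{ ; }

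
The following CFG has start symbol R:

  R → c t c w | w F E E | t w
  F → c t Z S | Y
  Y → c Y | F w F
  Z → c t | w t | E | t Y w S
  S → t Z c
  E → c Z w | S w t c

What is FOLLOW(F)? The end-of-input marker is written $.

{ c, t, w }

In R → w F E E: add FIRST(E E) = { c, t }.
In Y → F w F: add FIRST(w F) = { w }.
In Y → F w F: F is at the end, add FOLLOW(Y) = { c, t, w }.
Union: FOLLOW(F) = { c, t, w }.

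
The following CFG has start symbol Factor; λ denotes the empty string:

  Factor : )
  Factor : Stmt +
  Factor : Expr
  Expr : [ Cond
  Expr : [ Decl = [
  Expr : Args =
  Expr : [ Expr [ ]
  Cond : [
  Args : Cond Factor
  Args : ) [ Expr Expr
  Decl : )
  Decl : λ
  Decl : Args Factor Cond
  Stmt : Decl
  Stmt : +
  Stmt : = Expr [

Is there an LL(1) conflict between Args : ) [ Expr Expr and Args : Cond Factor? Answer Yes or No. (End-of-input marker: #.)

FIRST() [ Expr Expr) = { ) } and FIRST(Cond Factor) = { [ }.
The FIRST sets are disjoint and neither alternative is nullable — no conflict.

No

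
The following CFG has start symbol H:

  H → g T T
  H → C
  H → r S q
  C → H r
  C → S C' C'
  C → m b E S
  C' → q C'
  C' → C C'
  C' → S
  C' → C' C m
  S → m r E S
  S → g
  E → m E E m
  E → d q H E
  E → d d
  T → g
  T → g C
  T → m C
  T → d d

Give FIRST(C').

{ g, m, q, r }

C' → q C' contributes {q}.
From C' → C C': add FIRST(C) = { g, m, r }.
From C' → S: add FIRST(S) = { g, m }.
From C' → C' C m: add FIRST(C') = { g, m, q, r }.
Union: FIRST(C') = { g, m, q, r }.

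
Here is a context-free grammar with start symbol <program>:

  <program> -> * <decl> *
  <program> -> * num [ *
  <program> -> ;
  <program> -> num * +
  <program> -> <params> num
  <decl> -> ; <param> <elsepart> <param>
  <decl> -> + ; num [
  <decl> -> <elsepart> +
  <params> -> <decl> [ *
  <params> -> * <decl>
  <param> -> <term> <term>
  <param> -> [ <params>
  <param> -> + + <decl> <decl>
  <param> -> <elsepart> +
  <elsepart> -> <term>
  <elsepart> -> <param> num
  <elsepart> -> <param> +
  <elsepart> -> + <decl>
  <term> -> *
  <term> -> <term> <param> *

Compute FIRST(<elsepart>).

{ *, +, [ }

From <elsepart> -> <term>: add FIRST(<term>) = { * }.
From <elsepart> -> <param> num: add FIRST(<param>) = { *, +, [ }.
From <elsepart> -> <param> +: add FIRST(<param>) = { *, +, [ }.
<elsepart> -> + <decl> contributes {+}.
Union: FIRST(<elsepart>) = { *, +, [ }.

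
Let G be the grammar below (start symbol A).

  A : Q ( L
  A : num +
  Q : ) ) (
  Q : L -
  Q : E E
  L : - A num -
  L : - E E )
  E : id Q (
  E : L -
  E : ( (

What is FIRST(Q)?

Q : ) ) ( contributes {)}.
From Q : L -: add FIRST(L) = { - }.
From Q : E E: add FIRST(E) = { (, -, id }.
Union: FIRST(Q) = { (, ), -, id }.

{ (, ), -, id }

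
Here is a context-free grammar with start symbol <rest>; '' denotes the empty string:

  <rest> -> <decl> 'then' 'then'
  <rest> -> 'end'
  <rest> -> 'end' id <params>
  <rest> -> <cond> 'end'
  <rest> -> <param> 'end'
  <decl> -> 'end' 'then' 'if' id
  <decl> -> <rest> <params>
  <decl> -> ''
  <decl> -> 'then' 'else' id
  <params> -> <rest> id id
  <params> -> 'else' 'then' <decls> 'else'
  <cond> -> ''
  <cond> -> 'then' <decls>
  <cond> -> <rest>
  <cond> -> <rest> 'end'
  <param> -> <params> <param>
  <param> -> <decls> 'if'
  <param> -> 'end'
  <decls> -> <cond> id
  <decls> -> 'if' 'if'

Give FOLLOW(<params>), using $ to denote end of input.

In <rest> -> 'end' id <params>: <params> is at the end, add FOLLOW(<rest>) = { $, 'else', 'end', 'if', 'then', id }.
In <decl> -> <rest> <params>: <params> is at the end, add FOLLOW(<decl>) = { 'then' }.
In <param> -> <params> <param>: add FIRST(<param>) = { 'else', 'end', 'if', 'then', id }.
Union: FOLLOW(<params>) = { $, 'else', 'end', 'if', 'then', id }.

{ $, 'else', 'end', 'if', 'then', id }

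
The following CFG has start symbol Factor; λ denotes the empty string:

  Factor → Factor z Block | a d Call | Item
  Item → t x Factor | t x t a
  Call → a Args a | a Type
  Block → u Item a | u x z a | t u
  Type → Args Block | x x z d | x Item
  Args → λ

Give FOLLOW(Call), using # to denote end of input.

{ #, a, z }

In Factor → a d Call: Call is at the end, add FOLLOW(Factor) = { #, a, z }.
Union: FOLLOW(Call) = { #, a, z }.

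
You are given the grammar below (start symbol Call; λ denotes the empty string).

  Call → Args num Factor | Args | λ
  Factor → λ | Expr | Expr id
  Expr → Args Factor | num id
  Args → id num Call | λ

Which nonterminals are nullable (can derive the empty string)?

{ Args, Call, Expr, Factor }

Directly nullable (have an λ-production): Call, Factor, Args.
Expr → Args Factor with every symbol nullable, so Expr is nullable.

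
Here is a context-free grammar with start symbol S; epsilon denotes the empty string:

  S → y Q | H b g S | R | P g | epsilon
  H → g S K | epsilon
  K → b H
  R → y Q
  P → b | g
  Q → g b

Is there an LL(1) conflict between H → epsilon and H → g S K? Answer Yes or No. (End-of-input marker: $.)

FIRST(epsilon) = { epsilon } and FIRST(g S K) = { g }.
The first is nullable but FOLLOW(H) = { b } is disjoint from FIRST of the second.

No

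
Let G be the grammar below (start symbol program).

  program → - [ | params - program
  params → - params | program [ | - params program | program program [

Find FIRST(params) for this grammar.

{ - }

params → - params contributes {-}.
From params → program [: add FIRST(program) = { - }.
params → - params program contributes {-}.
From params → program program [: add FIRST(program) = { - }.
Union: FIRST(params) = { - }.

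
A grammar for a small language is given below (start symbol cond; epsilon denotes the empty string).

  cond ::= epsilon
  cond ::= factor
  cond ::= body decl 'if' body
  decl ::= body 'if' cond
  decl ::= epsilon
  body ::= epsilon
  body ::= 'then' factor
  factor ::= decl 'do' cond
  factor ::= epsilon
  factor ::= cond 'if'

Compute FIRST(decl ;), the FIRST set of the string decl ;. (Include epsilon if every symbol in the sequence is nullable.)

Add FIRST(decl)\{epsilon} = { 'if', 'then' }; decl is nullable, continue.
; is a terminal; add {;} and stop.

{ 'if', 'then', ; }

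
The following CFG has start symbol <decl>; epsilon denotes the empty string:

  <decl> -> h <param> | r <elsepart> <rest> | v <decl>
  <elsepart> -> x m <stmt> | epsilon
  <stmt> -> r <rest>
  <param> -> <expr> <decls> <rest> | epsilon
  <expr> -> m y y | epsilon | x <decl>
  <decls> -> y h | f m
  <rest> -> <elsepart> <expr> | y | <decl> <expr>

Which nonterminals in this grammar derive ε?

{ <elsepart>, <expr>, <param>, <rest> }

Directly nullable (have an epsilon-production): <elsepart>, <param>, <expr>.
<rest> -> <elsepart> <expr> with every symbol nullable, so <rest> is nullable.
No other nonterminal has a production whose RHS symbols are all nullable.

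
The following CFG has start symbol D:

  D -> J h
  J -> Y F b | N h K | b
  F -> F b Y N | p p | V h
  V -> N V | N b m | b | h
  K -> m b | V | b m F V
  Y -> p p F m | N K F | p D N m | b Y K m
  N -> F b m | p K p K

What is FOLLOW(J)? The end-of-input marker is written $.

{ h }

In D -> J h: add FIRST(h) = { h }.
Union: FOLLOW(J) = { h }.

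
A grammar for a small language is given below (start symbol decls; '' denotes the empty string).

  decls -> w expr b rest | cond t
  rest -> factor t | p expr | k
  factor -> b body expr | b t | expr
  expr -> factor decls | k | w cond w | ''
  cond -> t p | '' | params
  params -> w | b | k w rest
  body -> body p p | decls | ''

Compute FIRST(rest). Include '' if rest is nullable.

From rest -> factor t: factor nullable, take FIRST(factor) ∪ {t} = { b, k, t, w }.
rest -> p expr contributes {p}.
rest -> k contributes {k}.
Union: FIRST(rest) = { b, k, p, t, w }.

{ b, k, p, t, w }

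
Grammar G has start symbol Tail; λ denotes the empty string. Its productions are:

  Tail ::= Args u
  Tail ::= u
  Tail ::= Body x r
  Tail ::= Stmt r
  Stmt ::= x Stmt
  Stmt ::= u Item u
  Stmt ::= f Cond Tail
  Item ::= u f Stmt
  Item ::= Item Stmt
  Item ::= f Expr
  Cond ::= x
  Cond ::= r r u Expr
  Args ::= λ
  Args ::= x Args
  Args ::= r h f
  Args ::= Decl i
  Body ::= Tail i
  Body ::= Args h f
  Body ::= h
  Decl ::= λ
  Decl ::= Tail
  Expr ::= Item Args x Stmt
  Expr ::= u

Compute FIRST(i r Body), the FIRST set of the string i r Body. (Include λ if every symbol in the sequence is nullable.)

{ i }

i is a terminal; add {i} and stop.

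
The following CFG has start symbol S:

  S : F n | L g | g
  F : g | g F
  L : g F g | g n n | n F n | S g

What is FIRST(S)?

From S : F n: add FIRST(F) = { g }.
From S : L g: add FIRST(L) = { g, n }.
S : g contributes {g}.
Union: FIRST(S) = { g, n }.

{ g, n }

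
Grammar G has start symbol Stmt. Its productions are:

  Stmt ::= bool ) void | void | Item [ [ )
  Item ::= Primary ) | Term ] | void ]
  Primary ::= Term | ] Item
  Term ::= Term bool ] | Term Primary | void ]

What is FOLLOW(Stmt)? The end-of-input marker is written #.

{ # }

Stmt is the start symbol, so # ∈ FOLLOW(Stmt).
Union: FOLLOW(Stmt) = { # }.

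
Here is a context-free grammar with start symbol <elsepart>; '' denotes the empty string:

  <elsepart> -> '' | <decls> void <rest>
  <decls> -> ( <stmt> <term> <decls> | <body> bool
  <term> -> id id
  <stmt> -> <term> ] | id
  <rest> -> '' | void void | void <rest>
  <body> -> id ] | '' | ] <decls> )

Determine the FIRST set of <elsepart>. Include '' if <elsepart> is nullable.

<elsepart> -> '' contributes ''.
From <elsepart> -> <decls> void <rest>: add FIRST(<decls>) = { (, ], bool, id }.
Union: FIRST(<elsepart>) = { (, ], bool, id, '' }.

{ (, ], bool, id, '' }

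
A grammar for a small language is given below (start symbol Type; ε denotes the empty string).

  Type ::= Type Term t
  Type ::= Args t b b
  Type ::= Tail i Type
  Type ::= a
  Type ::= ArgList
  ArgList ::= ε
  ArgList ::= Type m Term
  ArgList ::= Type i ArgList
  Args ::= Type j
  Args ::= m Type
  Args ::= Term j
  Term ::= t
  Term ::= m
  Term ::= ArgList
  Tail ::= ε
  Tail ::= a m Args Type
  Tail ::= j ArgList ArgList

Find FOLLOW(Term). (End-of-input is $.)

In Type ::= Type Term t: add FIRST(t) = { t }.
In ArgList ::= Type m Term: Term is at the end, add FOLLOW(ArgList) = { $, a, i, j, m, t }.
In Args ::= Term j: add FIRST(j) = { j }.
Union: FOLLOW(Term) = { $, a, i, j, m, t }.

{ $, a, i, j, m, t }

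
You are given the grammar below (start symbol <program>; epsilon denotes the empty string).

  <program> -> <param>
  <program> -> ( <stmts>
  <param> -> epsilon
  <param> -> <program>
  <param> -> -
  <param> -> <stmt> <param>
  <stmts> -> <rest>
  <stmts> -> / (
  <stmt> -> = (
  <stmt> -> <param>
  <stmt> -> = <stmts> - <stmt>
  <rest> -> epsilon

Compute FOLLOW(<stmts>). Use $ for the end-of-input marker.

{ $, (, -, = }

In <program> -> ( <stmts>: <stmts> is at the end, add FOLLOW(<program>) = { $, (, -, = }.
In <stmt> -> = <stmts> - <stmt>: add FIRST(- <stmt>) = { - }.
Union: FOLLOW(<stmts>) = { $, (, -, = }.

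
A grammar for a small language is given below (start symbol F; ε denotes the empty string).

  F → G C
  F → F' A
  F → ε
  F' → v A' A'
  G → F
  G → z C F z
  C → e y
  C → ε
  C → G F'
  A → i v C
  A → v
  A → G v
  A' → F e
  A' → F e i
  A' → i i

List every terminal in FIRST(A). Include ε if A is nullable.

{ e, i, v, z }

A → i v C contributes {i}.
A → v contributes {v}.
From A → G v: G nullable, take FIRST(G) ∪ {v} = { e, v, z }.
Union: FIRST(A) = { e, i, v, z }.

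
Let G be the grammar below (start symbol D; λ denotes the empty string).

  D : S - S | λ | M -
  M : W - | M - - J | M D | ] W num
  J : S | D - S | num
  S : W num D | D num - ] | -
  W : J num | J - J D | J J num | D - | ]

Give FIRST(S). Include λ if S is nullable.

{ -, ], num }

From S : W num D: add FIRST(W) = { -, ], num }.
From S : D num - ]: D nullable, take FIRST(D) ∪ {num} = { -, ], num }.
S : - contributes {-}.
Union: FIRST(S) = { -, ], num }.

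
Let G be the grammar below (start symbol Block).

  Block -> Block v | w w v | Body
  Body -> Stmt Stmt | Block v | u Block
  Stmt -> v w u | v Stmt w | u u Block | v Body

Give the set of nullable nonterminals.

No nonterminal has an empty production or an RHS whose symbols are all nullable.

{ } (none)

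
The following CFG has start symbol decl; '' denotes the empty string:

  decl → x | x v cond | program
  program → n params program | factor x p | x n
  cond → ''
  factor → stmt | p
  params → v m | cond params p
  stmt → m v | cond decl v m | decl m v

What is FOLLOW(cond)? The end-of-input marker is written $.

In decl → x v cond: cond is at the end, add FOLLOW(decl) = { $, m, v }.
In params → cond params p: add FIRST(params p) = { v }.
In stmt → cond decl v m: add FIRST(decl v m) = { m, n, p, x }.
Union: FOLLOW(cond) = { $, m, n, p, v, x }.

{ $, m, n, p, v, x }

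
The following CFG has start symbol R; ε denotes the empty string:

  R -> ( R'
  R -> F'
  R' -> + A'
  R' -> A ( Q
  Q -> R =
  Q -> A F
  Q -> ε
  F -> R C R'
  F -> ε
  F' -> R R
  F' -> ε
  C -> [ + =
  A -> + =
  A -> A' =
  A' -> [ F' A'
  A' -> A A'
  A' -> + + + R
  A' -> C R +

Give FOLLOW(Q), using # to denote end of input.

{ #, (, +, =, [ }

In R' -> A ( Q: Q is at the end, add FOLLOW(R') = { #, (, +, =, [ }.
Union: FOLLOW(Q) = { #, (, +, =, [ }.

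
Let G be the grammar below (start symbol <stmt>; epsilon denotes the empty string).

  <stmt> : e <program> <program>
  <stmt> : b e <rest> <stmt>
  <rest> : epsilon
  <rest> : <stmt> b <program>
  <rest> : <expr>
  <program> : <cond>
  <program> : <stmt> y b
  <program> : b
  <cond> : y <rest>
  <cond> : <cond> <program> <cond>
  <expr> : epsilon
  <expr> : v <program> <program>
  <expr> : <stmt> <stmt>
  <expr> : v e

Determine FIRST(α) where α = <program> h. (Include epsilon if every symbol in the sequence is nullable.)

{ b, e, y }

Add FIRST(<program>) = { b, e, y }; <program> is not nullable, stop.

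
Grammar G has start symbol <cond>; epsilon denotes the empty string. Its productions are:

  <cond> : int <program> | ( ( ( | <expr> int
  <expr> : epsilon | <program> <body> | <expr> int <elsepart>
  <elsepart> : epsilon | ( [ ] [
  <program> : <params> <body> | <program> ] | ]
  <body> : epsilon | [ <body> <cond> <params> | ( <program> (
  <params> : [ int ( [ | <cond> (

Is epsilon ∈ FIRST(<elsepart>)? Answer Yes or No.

Yes

<elsepart> has an epsilon-production, so <elsepart> ⇒ epsilon.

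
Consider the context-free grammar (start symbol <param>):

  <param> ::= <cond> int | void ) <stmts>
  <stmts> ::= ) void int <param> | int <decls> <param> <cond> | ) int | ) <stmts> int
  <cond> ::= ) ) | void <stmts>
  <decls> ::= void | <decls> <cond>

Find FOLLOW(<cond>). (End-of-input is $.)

{ $, ), int, void }

In <param> ::= <cond> int: add FIRST(int) = { int }.
In <stmts> ::= int <decls> <param> <cond>: <cond> is at the end, add FOLLOW(<stmts>) = { $, ), int, void }.
In <decls> ::= <decls> <cond>: <cond> is at the end, add FOLLOW(<decls>) = { ), void }.
Union: FOLLOW(<cond>) = { $, ), int, void }.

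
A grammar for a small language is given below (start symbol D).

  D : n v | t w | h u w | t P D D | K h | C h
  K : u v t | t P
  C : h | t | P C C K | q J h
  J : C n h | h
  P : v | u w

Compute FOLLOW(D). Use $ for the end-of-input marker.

{ $, h, n, q, t, u, v }

D is the start symbol, so $ ∈ FOLLOW(D).
In D : t P D D: add FIRST(D) = { h, n, q, t, u, v }.
In D : t P D D: D is at the end, add FOLLOW(D) = { $, h, n, q, t, u, v }.
Union: FOLLOW(D) = { $, h, n, q, t, u, v }.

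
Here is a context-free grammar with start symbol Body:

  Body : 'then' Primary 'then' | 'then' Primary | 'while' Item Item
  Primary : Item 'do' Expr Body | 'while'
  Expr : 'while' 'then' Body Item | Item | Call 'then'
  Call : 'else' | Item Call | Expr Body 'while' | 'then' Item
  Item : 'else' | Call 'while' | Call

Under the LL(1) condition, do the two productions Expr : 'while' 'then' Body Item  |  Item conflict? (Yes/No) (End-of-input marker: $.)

Yes

FIRST('while' 'then' Body Item) = { 'while' } and FIRST(Item) = { 'else', 'then', 'while' }.
Both contain 'while', so the two alternatives are not disjoint — LL(1) conflict.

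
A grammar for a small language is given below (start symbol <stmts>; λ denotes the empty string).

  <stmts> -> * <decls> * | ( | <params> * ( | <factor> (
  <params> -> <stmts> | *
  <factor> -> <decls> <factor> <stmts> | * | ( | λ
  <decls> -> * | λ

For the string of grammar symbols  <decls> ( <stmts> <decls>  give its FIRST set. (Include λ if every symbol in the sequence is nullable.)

{ (, * }

Add FIRST(<decls>)\{λ} = { * }; <decls> is nullable, continue.
( is a terminal; add {(} and stop.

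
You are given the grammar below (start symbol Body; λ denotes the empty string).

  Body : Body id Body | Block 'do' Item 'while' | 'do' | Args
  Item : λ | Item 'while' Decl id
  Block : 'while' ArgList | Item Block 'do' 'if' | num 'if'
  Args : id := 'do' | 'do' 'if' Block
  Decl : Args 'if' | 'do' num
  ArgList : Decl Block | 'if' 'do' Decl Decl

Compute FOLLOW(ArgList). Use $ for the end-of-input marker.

{ $, 'do', 'if', id }

In Block : 'while' ArgList: ArgList is at the end, add FOLLOW(Block) = { $, 'do', 'if', id }.
Union: FOLLOW(ArgList) = { $, 'do', 'if', id }.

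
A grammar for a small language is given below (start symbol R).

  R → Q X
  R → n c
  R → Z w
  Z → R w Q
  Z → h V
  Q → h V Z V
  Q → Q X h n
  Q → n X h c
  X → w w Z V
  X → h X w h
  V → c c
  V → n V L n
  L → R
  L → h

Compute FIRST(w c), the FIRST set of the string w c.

w is a terminal; add {w} and stop.

{ w }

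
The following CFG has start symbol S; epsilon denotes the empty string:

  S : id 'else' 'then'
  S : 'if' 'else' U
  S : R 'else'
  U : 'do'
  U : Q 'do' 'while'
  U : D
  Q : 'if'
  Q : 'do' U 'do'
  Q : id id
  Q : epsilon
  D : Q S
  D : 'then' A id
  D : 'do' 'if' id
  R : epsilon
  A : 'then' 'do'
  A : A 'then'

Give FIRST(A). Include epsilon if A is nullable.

A : 'then' 'do' contributes {'then'}.
From A : A 'then': add FIRST(A) = { 'then' }.
Union: FIRST(A) = { 'then' }.

{ 'then' }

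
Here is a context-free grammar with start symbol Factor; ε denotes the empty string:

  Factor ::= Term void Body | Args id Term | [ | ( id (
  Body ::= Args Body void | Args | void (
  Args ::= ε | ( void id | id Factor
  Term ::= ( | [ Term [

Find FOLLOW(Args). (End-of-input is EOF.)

In Factor ::= Args id Term: add FIRST(id Term) = { id }.
In Body ::= Args Body void: add FIRST(Body void) = { (, id, void }.
In Body ::= Args: Args is at the end, add FOLLOW(Body) = { EOF, (, id, void }.
Union: FOLLOW(Args) = { EOF, (, id, void }.

{ EOF, (, id, void }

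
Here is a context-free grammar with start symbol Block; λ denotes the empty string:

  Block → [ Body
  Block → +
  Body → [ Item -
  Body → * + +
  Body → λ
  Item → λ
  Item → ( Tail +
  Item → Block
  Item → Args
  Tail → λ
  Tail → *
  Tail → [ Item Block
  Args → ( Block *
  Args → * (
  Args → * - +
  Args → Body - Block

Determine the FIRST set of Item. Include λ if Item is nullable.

Item → λ contributes λ.
Item → ( Tail + contributes {(}.
From Item → Block: add FIRST(Block) = { +, [ }.
From Item → Args: add FIRST(Args) = { (, *, -, [ }.
Union: FIRST(Item) = { (, *, +, -, [, λ }.

{ (, *, +, -, [, λ }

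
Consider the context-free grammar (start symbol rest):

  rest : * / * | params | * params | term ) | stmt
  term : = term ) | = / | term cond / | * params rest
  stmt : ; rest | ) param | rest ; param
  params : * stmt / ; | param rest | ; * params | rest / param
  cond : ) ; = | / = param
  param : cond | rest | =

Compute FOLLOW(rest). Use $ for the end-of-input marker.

{ $, ), *, /, ;, = }

rest is the start symbol, so $ ∈ FOLLOW(rest).
In term : * params rest: rest is at the end, add FOLLOW(term) = { ), / }.
In stmt : ; rest: rest is at the end, add FOLLOW(stmt) = { $, ), *, /, ;, = }.
In stmt : rest ; param: add FIRST(; param) = { ; }.
In params : param rest: rest is at the end, add FOLLOW(params) = { $, ), *, /, ;, = }.
In params : rest / param: add FIRST(/ param) = { / }.
In param : rest: rest is at the end, add FOLLOW(param) = { $, ), *, /, ;, = }.
Union: FOLLOW(rest) = { $, ), *, /, ;, = }.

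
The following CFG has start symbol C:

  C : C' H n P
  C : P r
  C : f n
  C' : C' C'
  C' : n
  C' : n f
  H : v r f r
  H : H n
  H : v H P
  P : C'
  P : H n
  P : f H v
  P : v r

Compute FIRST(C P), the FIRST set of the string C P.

{ f, n, v }

Add FIRST(C) = { f, n, v }; C is not nullable, stop.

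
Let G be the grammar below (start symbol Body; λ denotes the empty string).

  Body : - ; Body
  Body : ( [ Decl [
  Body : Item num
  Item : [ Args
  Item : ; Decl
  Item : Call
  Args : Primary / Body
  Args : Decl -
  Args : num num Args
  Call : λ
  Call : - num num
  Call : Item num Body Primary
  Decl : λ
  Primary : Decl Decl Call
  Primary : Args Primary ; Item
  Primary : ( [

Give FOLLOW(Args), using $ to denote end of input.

In Item : [ Args: Args is at the end, add FOLLOW(Item) = { /, ;, num }.
In Args : num num Args: Args is at the end, add FOLLOW(Args) = { (, -, /, ;, [, num }.
In Primary : Args Primary ; Item: add FIRST(Primary ; Item) = { (, -, /, ;, [, num }.
Union: FOLLOW(Args) = { (, -, /, ;, [, num }.

{ (, -, /, ;, [, num }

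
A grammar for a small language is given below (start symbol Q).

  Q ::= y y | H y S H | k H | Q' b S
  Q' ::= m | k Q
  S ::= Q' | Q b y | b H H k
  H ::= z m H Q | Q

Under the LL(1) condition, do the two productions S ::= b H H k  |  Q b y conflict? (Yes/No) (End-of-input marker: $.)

FIRST(b H H k) = { b } and FIRST(Q b y) = { k, m, y, z }.
The FIRST sets are disjoint and neither alternative is nullable — no conflict.

No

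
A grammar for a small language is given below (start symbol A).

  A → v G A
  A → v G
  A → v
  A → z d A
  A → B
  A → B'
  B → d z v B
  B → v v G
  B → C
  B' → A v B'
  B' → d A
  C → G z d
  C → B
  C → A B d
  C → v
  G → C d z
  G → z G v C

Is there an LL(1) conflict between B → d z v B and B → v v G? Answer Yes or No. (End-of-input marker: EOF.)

No

FIRST(d z v B) = { d } and FIRST(v v G) = { v }.
The FIRST sets are disjoint and neither alternative is nullable — no conflict.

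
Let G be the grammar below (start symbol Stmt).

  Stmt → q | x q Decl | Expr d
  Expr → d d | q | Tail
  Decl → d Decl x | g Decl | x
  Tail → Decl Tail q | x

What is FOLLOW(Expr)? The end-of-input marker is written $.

{ d }

In Stmt → Expr d: add FIRST(d) = { d }.
Union: FOLLOW(Expr) = { d }.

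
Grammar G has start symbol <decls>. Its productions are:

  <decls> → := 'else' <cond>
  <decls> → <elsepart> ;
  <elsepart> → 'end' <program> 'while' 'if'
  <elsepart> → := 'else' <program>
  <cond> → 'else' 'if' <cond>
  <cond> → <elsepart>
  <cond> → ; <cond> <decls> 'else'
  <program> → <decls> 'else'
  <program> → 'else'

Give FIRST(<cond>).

<cond> → 'else' 'if' <cond> contributes {'else'}.
From <cond> → <elsepart>: add FIRST(<elsepart>) = { 'end', := }.
<cond> → ; <cond> <decls> 'else' contributes {;}.
Union: FIRST(<cond>) = { 'else', 'end', :=, ; }.

{ 'else', 'end', :=, ; }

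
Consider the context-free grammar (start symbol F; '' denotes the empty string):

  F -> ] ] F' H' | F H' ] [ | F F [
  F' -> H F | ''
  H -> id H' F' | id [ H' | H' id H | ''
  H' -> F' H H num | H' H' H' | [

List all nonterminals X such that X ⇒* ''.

Directly nullable (have an ''-production): F', H.
No other nonterminal has a production whose RHS symbols are all nullable.

{ F', H }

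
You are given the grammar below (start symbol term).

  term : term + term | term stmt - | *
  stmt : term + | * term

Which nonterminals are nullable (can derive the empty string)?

No nonterminal has an empty production or an RHS whose symbols are all nullable.

{ } (none)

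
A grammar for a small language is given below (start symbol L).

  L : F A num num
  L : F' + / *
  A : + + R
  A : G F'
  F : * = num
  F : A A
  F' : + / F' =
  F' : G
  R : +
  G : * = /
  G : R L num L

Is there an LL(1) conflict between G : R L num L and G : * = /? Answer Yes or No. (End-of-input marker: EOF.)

No

FIRST(R L num L) = { + } and FIRST(* = /) = { * }.
The FIRST sets are disjoint and neither alternative is nullable — no conflict.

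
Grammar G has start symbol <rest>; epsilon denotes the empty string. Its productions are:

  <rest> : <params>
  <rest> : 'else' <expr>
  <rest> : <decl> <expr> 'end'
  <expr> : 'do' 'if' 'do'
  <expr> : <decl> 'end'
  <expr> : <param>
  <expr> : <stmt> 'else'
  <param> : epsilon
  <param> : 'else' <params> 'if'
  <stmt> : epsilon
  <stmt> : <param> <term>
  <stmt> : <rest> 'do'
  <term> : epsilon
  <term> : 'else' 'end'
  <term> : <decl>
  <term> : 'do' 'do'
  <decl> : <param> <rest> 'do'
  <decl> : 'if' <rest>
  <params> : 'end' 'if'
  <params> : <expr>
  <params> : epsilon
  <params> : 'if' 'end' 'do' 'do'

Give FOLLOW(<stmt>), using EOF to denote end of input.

{ 'else' }

In <expr> : <stmt> 'else': add FIRST('else') = { 'else' }.
Union: FOLLOW(<stmt>) = { 'else' }.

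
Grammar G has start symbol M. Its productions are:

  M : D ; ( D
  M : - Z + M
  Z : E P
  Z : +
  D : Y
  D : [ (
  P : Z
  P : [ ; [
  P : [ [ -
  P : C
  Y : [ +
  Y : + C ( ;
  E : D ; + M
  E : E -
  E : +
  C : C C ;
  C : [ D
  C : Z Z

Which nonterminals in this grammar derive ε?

No nonterminal has an empty production or an RHS whose symbols are all nullable.

{ } (none)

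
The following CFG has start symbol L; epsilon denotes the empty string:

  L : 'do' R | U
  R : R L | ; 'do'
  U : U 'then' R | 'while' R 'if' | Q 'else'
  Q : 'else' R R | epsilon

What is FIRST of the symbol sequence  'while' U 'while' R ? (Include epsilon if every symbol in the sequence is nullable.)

{ 'while' }

'while' is a terminal; add {'while'} and stop.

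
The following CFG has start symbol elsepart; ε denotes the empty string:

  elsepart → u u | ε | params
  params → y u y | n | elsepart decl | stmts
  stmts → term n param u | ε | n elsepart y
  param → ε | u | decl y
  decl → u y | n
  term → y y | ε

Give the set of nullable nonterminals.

Directly nullable (have an ε-production): elsepart, stmts, param, term.
params → stmts with every symbol nullable, so params is nullable.
No other nonterminal has a production whose RHS symbols are all nullable.

{ elsepart, param, params, stmts, term }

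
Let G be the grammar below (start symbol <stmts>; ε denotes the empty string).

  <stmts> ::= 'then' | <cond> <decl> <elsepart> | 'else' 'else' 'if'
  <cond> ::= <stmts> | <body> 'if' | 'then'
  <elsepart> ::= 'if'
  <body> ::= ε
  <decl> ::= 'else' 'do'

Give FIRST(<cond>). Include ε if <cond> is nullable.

{ 'else', 'if', 'then' }

From <cond> ::= <stmts>: add FIRST(<stmts>) = { 'else', 'if', 'then' }.
From <cond> ::= <body> 'if': <body> nullable, take FIRST(<body>) ∪ {'if'} = { 'if' }.
<cond> ::= 'then' contributes {'then'}.
Union: FIRST(<cond>) = { 'else', 'if', 'then' }.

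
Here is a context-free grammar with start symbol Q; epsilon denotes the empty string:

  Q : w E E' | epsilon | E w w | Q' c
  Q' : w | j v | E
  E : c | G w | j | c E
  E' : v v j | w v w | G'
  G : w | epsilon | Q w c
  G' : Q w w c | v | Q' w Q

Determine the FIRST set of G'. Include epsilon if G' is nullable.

From G' : Q w w c: Q nullable, take FIRST(Q) ∪ {w} = { c, j, w }.
G' : v contributes {v}.
From G' : Q' w Q: add FIRST(Q') = { c, j, w }.
Union: FIRST(G') = { c, j, v, w }.

{ c, j, v, w }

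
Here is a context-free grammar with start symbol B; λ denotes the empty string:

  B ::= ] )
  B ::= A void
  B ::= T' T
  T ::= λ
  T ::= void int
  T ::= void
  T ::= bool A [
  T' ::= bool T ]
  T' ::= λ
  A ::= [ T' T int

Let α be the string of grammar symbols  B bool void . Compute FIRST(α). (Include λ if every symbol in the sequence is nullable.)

Add FIRST(B)\{λ} = { [, ], bool, void }; B is nullable, continue.
bool is a terminal; add {bool} and stop.

{ [, ], bool, void }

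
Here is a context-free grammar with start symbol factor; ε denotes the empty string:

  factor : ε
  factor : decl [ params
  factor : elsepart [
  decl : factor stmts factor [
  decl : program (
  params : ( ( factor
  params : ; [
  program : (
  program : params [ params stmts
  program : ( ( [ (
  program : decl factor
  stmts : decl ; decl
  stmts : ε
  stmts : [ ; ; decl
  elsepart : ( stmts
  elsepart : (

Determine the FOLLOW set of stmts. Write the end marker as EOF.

{ (, ;, [ }

In decl : factor stmts factor [: add FIRST(factor [) = { (, ;, [ }.
In program : params [ params stmts: stmts is at the end, add FOLLOW(program) = { ( }.
In elsepart : ( stmts: stmts is at the end, add FOLLOW(elsepart) = { [ }.
Union: FOLLOW(stmts) = { (, ;, [ }.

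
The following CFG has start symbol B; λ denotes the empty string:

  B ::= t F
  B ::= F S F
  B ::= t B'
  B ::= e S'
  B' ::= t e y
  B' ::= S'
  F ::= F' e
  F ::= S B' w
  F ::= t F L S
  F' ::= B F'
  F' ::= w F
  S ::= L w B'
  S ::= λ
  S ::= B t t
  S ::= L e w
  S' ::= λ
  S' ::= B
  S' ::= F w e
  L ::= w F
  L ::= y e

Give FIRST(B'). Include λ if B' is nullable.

{ e, t, w, y, λ }

B' ::= t e y contributes {t}.
From B' ::= S': add FIRST(S') = { e, t, w, y, λ } (including λ since S' is nullable).
Union: FIRST(B') = { e, t, w, y, λ }.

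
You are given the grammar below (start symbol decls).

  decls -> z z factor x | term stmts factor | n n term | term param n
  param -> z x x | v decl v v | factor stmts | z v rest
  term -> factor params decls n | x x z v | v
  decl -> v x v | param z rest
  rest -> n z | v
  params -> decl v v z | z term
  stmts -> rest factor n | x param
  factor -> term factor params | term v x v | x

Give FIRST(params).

{ v, x, z }

From params -> decl v v z: add FIRST(decl) = { v, x, z }.
params -> z term contributes {z}.
Union: FIRST(params) = { v, x, z }.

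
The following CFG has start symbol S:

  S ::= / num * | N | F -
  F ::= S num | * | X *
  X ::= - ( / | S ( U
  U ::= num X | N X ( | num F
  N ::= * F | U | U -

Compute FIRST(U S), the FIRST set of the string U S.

{ *, num }

Add FIRST(U) = { *, num }; U is not nullable, stop.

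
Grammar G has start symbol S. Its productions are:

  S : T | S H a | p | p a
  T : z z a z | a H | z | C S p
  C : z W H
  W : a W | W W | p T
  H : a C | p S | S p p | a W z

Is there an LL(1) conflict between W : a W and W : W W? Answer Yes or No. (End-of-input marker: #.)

FIRST(a W) = { a } and FIRST(W W) = { a, p }.
Both contain a, so the two alternatives are not disjoint — LL(1) conflict.

Yes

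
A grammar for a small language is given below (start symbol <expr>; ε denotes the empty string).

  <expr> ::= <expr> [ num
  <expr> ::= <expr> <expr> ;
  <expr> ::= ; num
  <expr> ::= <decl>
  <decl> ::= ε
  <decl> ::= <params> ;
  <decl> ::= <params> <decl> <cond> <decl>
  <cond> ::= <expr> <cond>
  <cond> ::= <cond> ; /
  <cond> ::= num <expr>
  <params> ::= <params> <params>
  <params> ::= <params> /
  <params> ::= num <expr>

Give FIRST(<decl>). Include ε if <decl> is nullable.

<decl> ::= ε contributes ε.
From <decl> ::= <params> ;: add FIRST(<params>) = { num }.
From <decl> ::= <params> <decl> <cond> <decl>: add FIRST(<params>) = { num }.
Union: FIRST(<decl>) = { num, ε }.

{ num, ε }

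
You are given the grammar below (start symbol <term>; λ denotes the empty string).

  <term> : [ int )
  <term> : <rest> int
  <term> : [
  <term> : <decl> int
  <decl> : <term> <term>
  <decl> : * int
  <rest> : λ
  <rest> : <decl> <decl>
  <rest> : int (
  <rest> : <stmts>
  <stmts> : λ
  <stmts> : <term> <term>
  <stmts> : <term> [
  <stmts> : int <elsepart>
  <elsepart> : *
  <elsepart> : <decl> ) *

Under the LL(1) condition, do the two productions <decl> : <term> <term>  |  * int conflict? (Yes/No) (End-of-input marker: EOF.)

FIRST(<term> <term>) = { *, [, int } and FIRST(* int) = { * }.
Both contain *, so the two alternatives are not disjoint — LL(1) conflict.

Yes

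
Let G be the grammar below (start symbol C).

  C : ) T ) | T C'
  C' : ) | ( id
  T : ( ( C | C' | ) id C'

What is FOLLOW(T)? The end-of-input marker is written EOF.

In C : ) T ): add FIRST()) = { ) }.
In C : T C': add FIRST(C') = { (, ) }.
Union: FOLLOW(T) = { (, ) }.

{ (, ) }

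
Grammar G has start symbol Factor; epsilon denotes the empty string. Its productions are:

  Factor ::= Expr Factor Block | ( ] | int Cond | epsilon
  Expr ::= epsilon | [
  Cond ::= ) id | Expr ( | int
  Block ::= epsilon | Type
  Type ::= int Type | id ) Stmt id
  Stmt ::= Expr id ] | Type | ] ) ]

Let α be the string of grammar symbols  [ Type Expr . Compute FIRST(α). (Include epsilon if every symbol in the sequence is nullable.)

{ [ }

[ is a terminal; add {[} and stop.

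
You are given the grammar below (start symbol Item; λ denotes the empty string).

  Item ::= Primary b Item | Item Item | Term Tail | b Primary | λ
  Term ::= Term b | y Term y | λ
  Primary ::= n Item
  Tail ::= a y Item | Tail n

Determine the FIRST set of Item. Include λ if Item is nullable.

From Item ::= Primary b Item: add FIRST(Primary) = { n }.
From Item ::= Item Item: Item, Item nullable, take FIRST(Item) ∪ FIRST(Item) = { a, b, n, y }; also λ since the whole RHS is nullable.
From Item ::= Term Tail: Term nullable, take FIRST(Term) ∪ FIRST(Tail) = { a, b, y }.
Item ::= b Primary contributes {b}.
Item ::= λ contributes λ.
Union: FIRST(Item) = { a, b, n, y, λ }.

{ a, b, n, y, λ }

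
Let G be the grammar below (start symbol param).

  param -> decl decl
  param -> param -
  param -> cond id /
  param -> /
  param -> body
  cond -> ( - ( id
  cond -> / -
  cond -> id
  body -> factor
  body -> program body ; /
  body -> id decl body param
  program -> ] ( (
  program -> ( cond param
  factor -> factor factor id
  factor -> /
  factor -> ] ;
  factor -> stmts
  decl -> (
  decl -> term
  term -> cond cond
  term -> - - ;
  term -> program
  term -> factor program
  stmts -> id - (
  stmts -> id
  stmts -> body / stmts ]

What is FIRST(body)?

{ (, /, ], id }

From body -> factor: add FIRST(factor) = { (, /, ], id }.
From body -> program body ; /: add FIRST(program) = { (, ] }.
body -> id decl body param contributes {id}.
Union: FIRST(body) = { (, /, ], id }.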